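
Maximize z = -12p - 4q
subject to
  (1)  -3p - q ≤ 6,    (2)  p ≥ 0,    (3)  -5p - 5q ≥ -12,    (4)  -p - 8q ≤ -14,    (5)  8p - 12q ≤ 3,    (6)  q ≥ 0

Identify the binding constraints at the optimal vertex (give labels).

Corner points and z = -12p - 4q:
  (0, 12/5) → z = -48/5
  (0, 7/4) → z = -7
  (26/35, 58/35) → z = -544/35

The maximum is at (0, 7/4). Substituting into each constraint, equality holds for (2) and (4); the remaining constraints have slack.

(2) and (4)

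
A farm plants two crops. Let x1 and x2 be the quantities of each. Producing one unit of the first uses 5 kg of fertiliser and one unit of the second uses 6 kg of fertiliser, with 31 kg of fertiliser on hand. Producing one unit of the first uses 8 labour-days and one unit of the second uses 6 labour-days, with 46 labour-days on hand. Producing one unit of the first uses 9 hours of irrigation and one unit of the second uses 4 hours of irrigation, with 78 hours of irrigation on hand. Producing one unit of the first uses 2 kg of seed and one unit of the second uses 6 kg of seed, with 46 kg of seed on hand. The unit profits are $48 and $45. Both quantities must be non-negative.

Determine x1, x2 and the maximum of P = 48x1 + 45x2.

Feasible corners and P = 48x1 + 45x2:
  (0, 0) → P = 0
  (0, 31/6) → P = 465/2
  (23/4, 0) → P = 276
  (5, 1) → P = 285

x1 = 5, x2 = 1, maximum P = 285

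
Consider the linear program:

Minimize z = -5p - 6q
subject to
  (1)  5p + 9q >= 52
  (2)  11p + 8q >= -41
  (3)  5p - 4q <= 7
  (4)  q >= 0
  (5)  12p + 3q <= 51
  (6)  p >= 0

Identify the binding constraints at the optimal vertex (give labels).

Corner points and z = -5p - 6q:
  (101/31, 123/31) → z = -1243/31
  (0, 52/9) → z = -104/3
  (0, 17) → z = -102

The minimum is at (0, 17). Substituting into each constraint, equality holds for (5) and (6); the remaining constraints have slack.

(5) and (6)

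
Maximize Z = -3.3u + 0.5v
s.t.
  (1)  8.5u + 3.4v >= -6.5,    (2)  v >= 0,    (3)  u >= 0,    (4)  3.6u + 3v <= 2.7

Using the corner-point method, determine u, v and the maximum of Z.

Corner points and Z = -3.3u + 0.5v:
  (0, 0) → Z = 0
  (0.75, 0) → Z = -2.475
  (0, 0.9) → Z = 0.45

At the optimal vertex, u = 0 and 3.6u + 3v = 2.7.
Solving simultaneously gives u = 0, v = 0.9.

u = 0, v = 0.9, maximum Z = 0.45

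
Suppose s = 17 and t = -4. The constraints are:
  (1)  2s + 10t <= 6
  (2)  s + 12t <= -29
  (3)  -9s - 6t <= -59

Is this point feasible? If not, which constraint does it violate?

feasible

(1): -6 ≤ 6 ✓
(2): -31 ≤ -29 ✓
(3): -129 ≤ -59 ✓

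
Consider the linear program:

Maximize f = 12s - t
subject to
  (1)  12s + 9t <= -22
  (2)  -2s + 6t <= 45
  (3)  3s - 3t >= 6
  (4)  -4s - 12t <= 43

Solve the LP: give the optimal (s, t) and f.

s = 41/36, t = -107/27, maximum f = 476/27

Extreme points and f = 12s - t:
  (-4/21, -46/21) → f = -2/21
  (41/36, -107/27) → f = 476/27
  (-19/16, -51/16) → f = -177/16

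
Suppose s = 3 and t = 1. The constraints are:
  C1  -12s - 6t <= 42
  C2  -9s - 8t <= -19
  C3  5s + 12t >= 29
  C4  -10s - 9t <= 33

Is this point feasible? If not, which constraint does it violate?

Constraint C3: 5s + 12t = 27, which is not ≥ 29. All other constraints are satisfied.

not feasible — violates C3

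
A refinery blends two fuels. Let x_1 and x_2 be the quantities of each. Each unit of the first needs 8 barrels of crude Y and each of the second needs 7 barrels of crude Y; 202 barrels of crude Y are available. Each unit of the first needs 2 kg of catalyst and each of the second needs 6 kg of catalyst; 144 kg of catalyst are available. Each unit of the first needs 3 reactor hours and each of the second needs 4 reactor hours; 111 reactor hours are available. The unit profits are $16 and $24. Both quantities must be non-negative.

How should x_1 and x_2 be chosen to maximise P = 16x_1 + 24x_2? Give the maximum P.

x_1 = 6, x_2 = 22, maximum P = 624

Vertices and P = 16x_1 + 24x_2:
  (0, 0) → P = 0
  (0, 24) → P = 576
  (101/4, 0) → P = 404
  (6, 22) → P = 624

At the optimal vertex, 8x_1 + 7x_2 = 202 and 2x_1 + 6x_2 = 144.
Solving simultaneously gives x_1 = 6, x_2 = 22.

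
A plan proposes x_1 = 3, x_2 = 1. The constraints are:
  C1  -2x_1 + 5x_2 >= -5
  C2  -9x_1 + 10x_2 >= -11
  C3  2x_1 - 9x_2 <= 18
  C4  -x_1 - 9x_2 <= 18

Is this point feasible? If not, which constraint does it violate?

not feasible — violates C2

Constraint C2: -9x_1 + 10x_2 = -17, which is not ≥ -11. All other constraints are satisfied.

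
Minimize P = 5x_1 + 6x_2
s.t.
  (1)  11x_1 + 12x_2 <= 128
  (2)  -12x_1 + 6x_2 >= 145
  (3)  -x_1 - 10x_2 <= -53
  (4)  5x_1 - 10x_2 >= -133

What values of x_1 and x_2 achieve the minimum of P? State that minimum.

x_1 = -40/3, x_2 = 199/30, minimum P = -403/15

The optimum lies where -x_1 - 10x_2 = -53 and 5x_1 - 10x_2 = -133.
Solving simultaneously gives x_1 = -40/3, x_2 = 199/30.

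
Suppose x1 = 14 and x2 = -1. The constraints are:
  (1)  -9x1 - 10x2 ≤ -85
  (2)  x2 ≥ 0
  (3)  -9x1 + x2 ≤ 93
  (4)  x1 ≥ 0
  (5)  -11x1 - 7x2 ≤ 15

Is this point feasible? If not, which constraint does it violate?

not feasible — violates (2)

Constraint (2): x2 = -1, which is not ≥ 0. All other constraints are satisfied.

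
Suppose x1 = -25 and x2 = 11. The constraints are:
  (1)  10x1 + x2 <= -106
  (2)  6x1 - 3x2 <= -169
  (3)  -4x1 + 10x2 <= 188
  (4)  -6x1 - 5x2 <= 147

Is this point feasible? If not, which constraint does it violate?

Constraint (3): -4x1 + 10x2 = 210, which is not ≤ 188. All other constraints are satisfied.

not feasible — violates (3)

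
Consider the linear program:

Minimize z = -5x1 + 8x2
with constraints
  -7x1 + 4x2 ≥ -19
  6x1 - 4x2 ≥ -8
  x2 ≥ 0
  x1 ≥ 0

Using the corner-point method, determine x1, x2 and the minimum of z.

x1 = 19/7, x2 = 0, minimum z = -95/7

The binding constraints are -7x1 + 4x2 = -19 and x2 = 0.
Solving simultaneously gives x1 = 19/7, x2 = 0.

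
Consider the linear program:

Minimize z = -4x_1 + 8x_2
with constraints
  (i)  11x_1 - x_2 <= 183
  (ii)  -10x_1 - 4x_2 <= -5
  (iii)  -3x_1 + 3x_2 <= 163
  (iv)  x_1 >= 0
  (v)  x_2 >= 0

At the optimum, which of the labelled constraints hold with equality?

Feasible corners and z = -4x_1 + 8x_2:
  (356/15, 1171/15) → z = 2648/5
  (183/11, 0) → z = -732/11
  (0, 5/4) → z = 10
  (1/2, 0) → z = -2
  (0, 163/3) → z = 1304/3

The minimum is at (183/11, 0). Substituting into each constraint, equality holds for (i) and (v); the remaining constraints have slack.

(i) and (v)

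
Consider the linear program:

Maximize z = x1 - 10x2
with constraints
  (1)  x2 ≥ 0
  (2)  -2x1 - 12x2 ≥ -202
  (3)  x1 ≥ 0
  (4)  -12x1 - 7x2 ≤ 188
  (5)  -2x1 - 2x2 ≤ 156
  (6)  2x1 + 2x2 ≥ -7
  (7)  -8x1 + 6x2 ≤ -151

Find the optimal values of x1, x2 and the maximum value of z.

x1 = 101, x2 = 0, maximum z = 101

Feasible corners and z = x1 - 10x2:
  (101, 0) → z = 101
  (151/8, 0) → z = 151/8
  (28, 73/6) → z = -281/3

At the optimal vertex, x2 = 0 and -2x1 - 12x2 = -202.
Solving simultaneously gives x1 = 101, x2 = 0.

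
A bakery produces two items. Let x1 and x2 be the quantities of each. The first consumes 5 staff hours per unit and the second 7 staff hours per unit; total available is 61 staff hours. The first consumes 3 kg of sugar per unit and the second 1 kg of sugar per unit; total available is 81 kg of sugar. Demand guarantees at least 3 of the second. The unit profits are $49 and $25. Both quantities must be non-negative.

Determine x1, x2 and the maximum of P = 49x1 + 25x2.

Corner points and P = 49x1 + 25x2:
  (0, 61/7) → P = 1525/7
  (0, 3) → P = 75
  (8, 3) → P = 467

At the optimal vertex, 5x1 + 7x2 = 61 and x2 = 3.
Solving simultaneously gives x1 = 8, x2 = 3.

x1 = 8, x2 = 3, maximum P = 467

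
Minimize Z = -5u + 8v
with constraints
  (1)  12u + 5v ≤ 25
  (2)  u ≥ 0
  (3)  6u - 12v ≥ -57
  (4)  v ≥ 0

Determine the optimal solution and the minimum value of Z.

u = 25/12, v = 0, minimum Z = -125/12

Feasible corners and Z = -5u + 8v:
  (5/58, 139/29) → Z = 2199/58
  (25/12, 0) → Z = -125/12
  (0, 19/4) → Z = 38
  (0, 0) → Z = 0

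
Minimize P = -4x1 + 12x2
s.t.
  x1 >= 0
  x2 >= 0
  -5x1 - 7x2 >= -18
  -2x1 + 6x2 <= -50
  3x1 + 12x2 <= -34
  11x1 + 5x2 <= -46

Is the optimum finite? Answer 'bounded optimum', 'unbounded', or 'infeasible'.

The boundaries x1 = 0 and 11x1 + 5x2 = -46 meet at (0, -46/5), but that point violates x2 ≥ 0. Every candidate vertex is excluded by some other constraint, so the feasible region is empty.

infeasible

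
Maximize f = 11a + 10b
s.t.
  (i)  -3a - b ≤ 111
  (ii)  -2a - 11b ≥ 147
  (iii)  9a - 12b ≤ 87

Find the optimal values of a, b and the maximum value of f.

Vertices and f = 11a + 10b:
  (-1074/31, -219/31) → f = -14004/31
  (-83/3, -28) → f = -1753/3
  (-269/41, -499/41) → f = -7949/41

At the optimal vertex, -2a - 11b = 147 and 9a - 12b = 87.
Solving simultaneously gives a = -269/41, b = -499/41.

a = -269/41, b = -499/41, maximum f = -7949/41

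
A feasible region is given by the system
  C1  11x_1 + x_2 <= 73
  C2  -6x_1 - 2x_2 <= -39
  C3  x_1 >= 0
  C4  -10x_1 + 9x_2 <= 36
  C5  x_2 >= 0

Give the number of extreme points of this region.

Of the 10 pairwise boundary intersections, those satisfying every inequality are:
  (621/109, 1126/109)
  (73/11, 0)
  (279/74, 303/37)
  (13/2, 0)

4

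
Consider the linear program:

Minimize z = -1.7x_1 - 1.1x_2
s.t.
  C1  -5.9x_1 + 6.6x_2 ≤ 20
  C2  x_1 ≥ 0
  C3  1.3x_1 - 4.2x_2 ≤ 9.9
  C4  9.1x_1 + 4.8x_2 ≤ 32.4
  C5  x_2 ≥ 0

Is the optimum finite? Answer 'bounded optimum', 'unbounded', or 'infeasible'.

bounded optimum

Vertices and z = -1.7x_1 - 1.1x_2:
  (0, 100/33) → z = -10/3
  (4/3, 38/9) → z = -311/45
  (0, 0) → z = 0
  (324/91, 0) → z = -2754/455
The feasible region has finitely many vertices and no improving ray; the minimum is -311/45 at (4/3, 38/9).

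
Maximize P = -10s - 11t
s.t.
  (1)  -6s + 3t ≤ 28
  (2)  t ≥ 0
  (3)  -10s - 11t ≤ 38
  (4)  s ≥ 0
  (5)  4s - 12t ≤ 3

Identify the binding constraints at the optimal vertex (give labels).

Vertices and P = -10s - 11t:
  (0, 28/3) → P = -308/3
  (0, 0) → P = 0
  (3/4, 0) → P = -15/2
The feasible region is unbounded (it extends along (3, 1), (1, 2)), but P strictly decreases along every unbounded feasible direction, so there is no improving ray and the maximum is attained at a vertex.

The maximum is at (0, 0). Substituting into each constraint, equality holds for (2) and (4); the remaining constraints have slack.

(2) and (4)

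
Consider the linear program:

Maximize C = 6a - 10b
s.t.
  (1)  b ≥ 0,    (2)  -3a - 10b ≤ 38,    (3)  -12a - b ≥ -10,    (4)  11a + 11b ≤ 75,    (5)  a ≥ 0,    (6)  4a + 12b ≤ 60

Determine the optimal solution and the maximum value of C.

a = 5/6, b = 0, maximum C = 5

Extreme points and C = 6a - 10b:
  (5/6, 0) → C = 5
  (0, 0) → C = 0
  (3/7, 34/7) → C = -46
  (0, 5) → C = -50

The optimum lies where b = 0 and -12a - b = -10.
Solving simultaneously gives a = 5/6, b = 0.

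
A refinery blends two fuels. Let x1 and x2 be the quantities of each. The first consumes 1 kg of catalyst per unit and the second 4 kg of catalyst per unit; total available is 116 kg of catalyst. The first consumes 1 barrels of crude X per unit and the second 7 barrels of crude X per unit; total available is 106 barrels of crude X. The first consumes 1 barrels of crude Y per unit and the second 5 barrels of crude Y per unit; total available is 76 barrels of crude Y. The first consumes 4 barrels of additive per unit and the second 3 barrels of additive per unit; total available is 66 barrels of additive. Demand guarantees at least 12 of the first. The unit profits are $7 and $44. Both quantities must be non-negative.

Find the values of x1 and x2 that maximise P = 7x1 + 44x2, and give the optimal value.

x1 = 12, x2 = 6, maximum P = 348

Feasible corners and P = 7x1 + 44x2:
  (33/2, 0) → P = 231/2
  (12, 0) → P = 84
  (12, 6) → P = 348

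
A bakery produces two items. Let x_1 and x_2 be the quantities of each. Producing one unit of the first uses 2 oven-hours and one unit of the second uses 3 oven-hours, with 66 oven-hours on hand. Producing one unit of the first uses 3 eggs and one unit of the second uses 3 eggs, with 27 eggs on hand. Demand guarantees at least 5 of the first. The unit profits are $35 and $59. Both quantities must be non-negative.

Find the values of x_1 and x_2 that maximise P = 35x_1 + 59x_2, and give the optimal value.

Feasible corners and P = 35x_1 + 59x_2:
  (9, 0) → P = 315
  (5, 0) → P = 175
  (5, 4) → P = 411

x_1 = 5, x_2 = 4, maximum P = 411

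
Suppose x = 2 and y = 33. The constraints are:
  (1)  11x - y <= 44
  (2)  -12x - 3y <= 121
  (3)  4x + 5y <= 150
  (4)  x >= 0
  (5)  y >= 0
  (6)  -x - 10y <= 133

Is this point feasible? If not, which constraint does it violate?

not feasible — violates (3)

Constraint (3): 4x + 5y = 173, which is not ≤ 150. All other constraints are satisfied.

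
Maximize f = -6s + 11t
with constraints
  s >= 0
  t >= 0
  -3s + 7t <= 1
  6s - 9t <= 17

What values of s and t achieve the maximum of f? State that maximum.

Extreme points and f = -6s + 11t:
  (0, 0) → f = 0
  (0, 1/7) → f = 11/7
  (17/6, 0) → f = -17
  (128/15, 19/5) → f = -47/5

s = 0, t = 1/7, maximum f = 11/7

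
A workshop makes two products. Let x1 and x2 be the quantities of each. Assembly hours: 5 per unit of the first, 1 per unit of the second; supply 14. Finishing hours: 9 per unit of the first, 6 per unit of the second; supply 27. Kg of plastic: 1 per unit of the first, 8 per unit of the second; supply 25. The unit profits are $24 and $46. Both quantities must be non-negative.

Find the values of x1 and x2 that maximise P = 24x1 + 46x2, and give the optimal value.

Vertices and P = 24x1 + 46x2:
  (0, 0) → P = 0
  (0, 25/8) → P = 575/4
  (14/5, 0) → P = 336/5
  (19/7, 3/7) → P = 594/7
  (1, 3) → P = 162

x1 = 1, x2 = 3, maximum P = 162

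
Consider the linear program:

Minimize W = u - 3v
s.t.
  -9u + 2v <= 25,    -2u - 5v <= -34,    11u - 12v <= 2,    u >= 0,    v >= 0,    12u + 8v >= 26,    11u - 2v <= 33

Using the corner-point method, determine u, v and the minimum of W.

Corner points and W = u - 3v:
  (0, 25/2) → W = -75/2
  (29, 143) → W = -400
  (0, 34/5) → W = -102/5
  (233/59, 308/59) → W = -691/59

The binding constraints are -9u + 2v = 25 and 11u - 2v = 33.
Solving simultaneously gives u = 29, v = 143.

u = 29, v = 143, minimum W = -400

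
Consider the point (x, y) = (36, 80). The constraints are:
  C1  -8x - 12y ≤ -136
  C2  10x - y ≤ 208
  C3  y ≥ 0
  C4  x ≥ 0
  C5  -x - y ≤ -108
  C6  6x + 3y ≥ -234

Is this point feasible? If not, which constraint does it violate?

not feasible — violates C2

Constraint C2: 10x - y = 280, which is not ≤ 208. All other constraints are satisfied.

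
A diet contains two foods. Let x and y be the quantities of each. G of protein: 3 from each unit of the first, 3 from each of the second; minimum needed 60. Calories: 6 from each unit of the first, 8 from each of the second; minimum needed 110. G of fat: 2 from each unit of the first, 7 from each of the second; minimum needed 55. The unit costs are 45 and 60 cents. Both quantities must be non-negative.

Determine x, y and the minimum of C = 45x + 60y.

The feasible region is unbounded (it extends along (0, 1), (1, 0)), but C strictly increases along every unbounded feasible direction, so there is no improving ray and the minimum is attained at a vertex.

x = 17, y = 3, minimum C = 945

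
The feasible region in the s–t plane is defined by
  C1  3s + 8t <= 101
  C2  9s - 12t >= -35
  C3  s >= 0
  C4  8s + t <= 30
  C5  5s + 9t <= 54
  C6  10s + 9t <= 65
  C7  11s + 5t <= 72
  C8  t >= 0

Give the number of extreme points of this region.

5

The feasible vertices (each the meet of two boundaries and inside every other half-plane) are:
  (0, 35/12)
  (155/67, 935/201)
  (0, 0)
  (205/62, 110/31)
  (15/4, 0)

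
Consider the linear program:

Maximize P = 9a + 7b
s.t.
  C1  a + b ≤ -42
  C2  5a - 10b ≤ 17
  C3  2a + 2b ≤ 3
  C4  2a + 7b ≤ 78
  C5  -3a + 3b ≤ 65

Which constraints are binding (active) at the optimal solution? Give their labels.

C1 and C2

Corner points and P = 9a + 7b:
  (-403/15, -227/15) → P = -5216/15
  (-191/6, -61/6) → P = -1073/3
  (-701/15, -376/15) → P = -8941/15

The maximum is at (-403/15, -227/15). Substituting into each constraint, equality holds for C1 and C2; the remaining constraints have slack.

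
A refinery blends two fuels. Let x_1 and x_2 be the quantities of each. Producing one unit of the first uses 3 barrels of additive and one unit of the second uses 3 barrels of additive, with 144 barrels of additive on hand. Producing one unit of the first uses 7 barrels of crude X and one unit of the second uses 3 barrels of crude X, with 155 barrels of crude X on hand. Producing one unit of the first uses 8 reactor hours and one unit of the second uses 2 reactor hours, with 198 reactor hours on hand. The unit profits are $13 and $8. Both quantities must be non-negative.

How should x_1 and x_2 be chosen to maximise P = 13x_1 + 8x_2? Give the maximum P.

Feasible corners and P = 13x_1 + 8x_2:
  (0, 0) → P = 0
  (0, 48) → P = 384
  (155/7, 0) → P = 2015/7
  (11/4, 181/4) → P = 1591/4

The optimum lies where 3x_1 + 3x_2 = 144 and 7x_1 + 3x_2 = 155.
Solving simultaneously gives x_1 = 11/4, x_2 = 181/4.

x_1 = 11/4, x_2 = 181/4, maximum P = 1591/4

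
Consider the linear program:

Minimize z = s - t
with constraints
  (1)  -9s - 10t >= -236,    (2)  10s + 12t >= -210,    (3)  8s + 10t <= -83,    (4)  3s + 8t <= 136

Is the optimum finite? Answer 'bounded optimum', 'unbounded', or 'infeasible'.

bounded optimum

Corner points and z = s - t:
  (1233/2, -2125/4) → z = 4591/4
  (319, -527/2) → z = 1165/2
  (-828/11, 995/22) → z = -241/2
  (-1012/17, 1337/34) → z = -3361/34
The feasible region has finitely many vertices and no improving ray; the minimum is -241/2 at (-828/11, 995/22).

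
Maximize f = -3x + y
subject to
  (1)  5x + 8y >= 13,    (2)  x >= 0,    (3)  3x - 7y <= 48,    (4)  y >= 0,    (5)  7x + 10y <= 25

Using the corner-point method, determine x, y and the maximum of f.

Extreme points and f = -3x + y:
  (0, 13/8) → f = 13/8
  (13/5, 0) → f = -39/5
  (0, 5/2) → f = 5/2
  (25/7, 0) → f = -75/7

At the optimal vertex, x = 0 and 7x + 10y = 25.
Solving simultaneously gives x = 0, y = 5/2.

x = 0, y = 5/2, maximum f = 5/2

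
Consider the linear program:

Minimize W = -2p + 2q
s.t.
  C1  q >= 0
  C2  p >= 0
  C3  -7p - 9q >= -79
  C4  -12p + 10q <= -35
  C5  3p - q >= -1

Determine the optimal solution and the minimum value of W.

p = 79/7, q = 0, minimum W = -158/7

The binding constraints are q = 0 and -7p - 9q = -79.
Solving simultaneously gives p = 79/7, q = 0.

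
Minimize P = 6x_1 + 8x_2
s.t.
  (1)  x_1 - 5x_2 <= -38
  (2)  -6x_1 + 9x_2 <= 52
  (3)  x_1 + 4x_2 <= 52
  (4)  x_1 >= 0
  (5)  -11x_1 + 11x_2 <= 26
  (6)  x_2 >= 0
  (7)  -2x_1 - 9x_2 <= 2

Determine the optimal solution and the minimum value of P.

Vertices and P = 6x_1 + 8x_2:
  (12, 10) → P = 152
  (72/11, 98/11) → P = 1216/11
  (468/55, 598/55) → P = 7592/55

The optimum lies where x_1 - 5x_2 = -38 and -11x_1 + 11x_2 = 26.
Solving simultaneously gives x_1 = 72/11, x_2 = 98/11.

x_1 = 72/11, x_2 = 98/11, minimum P = 1216/11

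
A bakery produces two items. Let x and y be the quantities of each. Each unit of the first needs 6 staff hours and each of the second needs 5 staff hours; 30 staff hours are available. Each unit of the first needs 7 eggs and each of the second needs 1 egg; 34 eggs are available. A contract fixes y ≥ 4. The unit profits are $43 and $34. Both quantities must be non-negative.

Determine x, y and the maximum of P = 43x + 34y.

x = 5/3, y = 4, maximum P = 623/3

Corner points and P = 43x + 34y:
  (0, 6) → P = 204
  (0, 4) → P = 136
  (5/3, 4) → P = 623/3

The binding constraints are 6x + 5y = 30 and y = 4.
Solving simultaneously gives x = 5/3, y = 4.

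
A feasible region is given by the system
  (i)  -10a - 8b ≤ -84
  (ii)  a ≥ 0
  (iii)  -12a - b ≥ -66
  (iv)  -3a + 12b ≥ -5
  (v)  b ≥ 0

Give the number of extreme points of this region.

Intersecting each pair of boundary lines and keeping only the points that satisfy every inequality leaves:
  (0, 21/2)
  (222/43, 174/43)
  (0, 66)

3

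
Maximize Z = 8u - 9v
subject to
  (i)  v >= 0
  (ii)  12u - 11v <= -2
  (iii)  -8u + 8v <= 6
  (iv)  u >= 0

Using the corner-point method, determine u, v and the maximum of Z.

u = 0, v = 2/11, maximum Z = -18/11

Vertices and Z = 8u - 9v:
  (25/4, 7) → Z = -13
  (0, 2/11) → Z = -18/11
  (0, 3/4) → Z = -27/4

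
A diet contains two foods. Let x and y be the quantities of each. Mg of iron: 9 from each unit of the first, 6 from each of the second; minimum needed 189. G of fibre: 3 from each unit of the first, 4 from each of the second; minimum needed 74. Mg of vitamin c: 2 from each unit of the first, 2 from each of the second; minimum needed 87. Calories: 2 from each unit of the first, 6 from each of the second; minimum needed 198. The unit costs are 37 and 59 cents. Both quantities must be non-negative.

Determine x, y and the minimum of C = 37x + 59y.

The feasible region is unbounded (it extends along (0, 1), (1, 0)), but C strictly increases along every unbounded feasible direction, so there is no improving ray and the minimum is attained at a vertex.

The optimum lies where 2x + 2y = 87 and 2x + 6y = 198.
Solving simultaneously gives x = 63/4, y = 111/4.

x = 63/4, y = 111/4, minimum C = 2220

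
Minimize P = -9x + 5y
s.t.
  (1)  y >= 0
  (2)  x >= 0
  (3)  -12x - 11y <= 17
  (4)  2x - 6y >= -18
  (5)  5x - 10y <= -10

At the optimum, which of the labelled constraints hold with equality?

(4) and (5)

Vertices and P = -9x + 5y:
  (0, 3) → P = 15
  (0, 1) → P = 5
  (12, 7) → P = -73

The minimum is at (12, 7). Substituting into each constraint, equality holds for (4) and (5); the remaining constraints have slack.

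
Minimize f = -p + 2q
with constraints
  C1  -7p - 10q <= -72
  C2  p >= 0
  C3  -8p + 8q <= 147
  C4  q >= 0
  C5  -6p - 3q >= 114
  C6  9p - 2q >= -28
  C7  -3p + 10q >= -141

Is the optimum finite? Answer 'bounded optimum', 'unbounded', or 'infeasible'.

infeasible

The boundaries -7p - 10q = -72 and p = 0 meet at (0, 36/5), but that point violates -6p - 3q ≥ 114. Every candidate vertex is excluded by some other constraint, so the feasible region is empty.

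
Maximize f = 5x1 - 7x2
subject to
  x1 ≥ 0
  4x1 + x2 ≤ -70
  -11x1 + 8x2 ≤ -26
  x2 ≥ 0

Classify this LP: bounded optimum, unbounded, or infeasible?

The boundaries x1 = 0 and 4x1 + x2 = -70 meet at (0, -70), but that point violates x2 ≥ 0. Every candidate vertex is excluded by some other constraint, so the feasible region is empty.

infeasible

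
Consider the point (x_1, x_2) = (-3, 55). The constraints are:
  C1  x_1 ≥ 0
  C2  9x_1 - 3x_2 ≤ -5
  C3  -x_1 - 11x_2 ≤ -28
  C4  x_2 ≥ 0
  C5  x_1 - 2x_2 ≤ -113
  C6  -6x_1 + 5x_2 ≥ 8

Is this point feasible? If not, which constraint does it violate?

Constraint C1: x_1 = -3, which is not ≥ 0. All other constraints are satisfied.

not feasible — violates C1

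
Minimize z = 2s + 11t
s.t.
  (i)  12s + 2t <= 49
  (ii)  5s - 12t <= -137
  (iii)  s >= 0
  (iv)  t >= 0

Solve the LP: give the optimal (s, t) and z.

s = 0, t = 137/12, minimum z = 1507/12

Corner points and z = 2s + 11t:
  (157/77, 1889/154) → z = 21407/154
  (0, 49/2) → z = 539/2
  (0, 137/12) → z = 1507/12

The optimum lies where 5s - 12t = -137 and s = 0.
Solving simultaneously gives s = 0, t = 137/12.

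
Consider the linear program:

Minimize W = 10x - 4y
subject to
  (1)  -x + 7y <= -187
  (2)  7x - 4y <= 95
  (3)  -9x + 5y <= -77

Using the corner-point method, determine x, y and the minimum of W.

x = -167, y = -316, minimum W = -406

Feasible corners and W = 10x - 4y:
  (-83/45, -1214/45) → W = 1342/15
  (-198/29, -803/29) → W = 1232/29
  (-167, -316) → W = -406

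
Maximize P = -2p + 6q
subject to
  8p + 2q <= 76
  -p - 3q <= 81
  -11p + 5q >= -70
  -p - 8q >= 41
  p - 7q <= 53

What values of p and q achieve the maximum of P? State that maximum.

The binding constraints are -p - 3q = 81 and -p - 8q = 41.
Solving simultaneously gives p = -105, q = 8.

p = -105, q = 8, maximum P = 258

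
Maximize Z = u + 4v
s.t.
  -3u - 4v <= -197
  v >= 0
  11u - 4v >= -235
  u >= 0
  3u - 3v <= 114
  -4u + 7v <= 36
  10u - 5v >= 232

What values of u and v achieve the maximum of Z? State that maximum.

Corner points and Z = u + 4v:
  (349/7, 83/7) → Z = 681/7
  (1913/55, 1274/55) → Z = 7009/55
  (302/3, 188/3) → Z = 1054/3
  (902/25, 644/25) → Z = 3478/25

The optimum lies where 3u - 3v = 114 and -4u + 7v = 36.
Solving simultaneously gives u = 302/3, v = 188/3.

u = 302/3, v = 188/3, maximum Z = 1054/3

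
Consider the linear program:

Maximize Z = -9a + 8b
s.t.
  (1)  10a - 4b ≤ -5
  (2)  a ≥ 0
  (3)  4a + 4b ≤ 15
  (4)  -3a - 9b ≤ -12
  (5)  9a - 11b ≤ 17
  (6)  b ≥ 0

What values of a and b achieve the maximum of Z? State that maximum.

At the optimal vertex, a = 0 and 4a + 4b = 15.
Solving simultaneously gives a = 0, b = 15/4.

a = 0, b = 15/4, maximum Z = 30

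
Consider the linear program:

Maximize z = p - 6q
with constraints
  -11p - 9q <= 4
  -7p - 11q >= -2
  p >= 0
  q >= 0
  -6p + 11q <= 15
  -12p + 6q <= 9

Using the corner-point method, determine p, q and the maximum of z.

The binding constraints are -7p - 11q = -2 and q = 0.
Solving simultaneously gives p = 2/7, q = 0.

p = 2/7, q = 0, maximum z = 2/7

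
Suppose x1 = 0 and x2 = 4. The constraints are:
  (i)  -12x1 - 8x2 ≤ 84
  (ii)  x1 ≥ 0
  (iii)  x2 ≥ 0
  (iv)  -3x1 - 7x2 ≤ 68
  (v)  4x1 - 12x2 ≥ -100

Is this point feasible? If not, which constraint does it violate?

(i): -32 ≤ 84 ✓
(ii): 0 ≥ 0 ✓
(iii): 4 ≥ 0 ✓
(iv): -28 ≤ 68 ✓
(v): -48 ≥ -100 ✓

feasible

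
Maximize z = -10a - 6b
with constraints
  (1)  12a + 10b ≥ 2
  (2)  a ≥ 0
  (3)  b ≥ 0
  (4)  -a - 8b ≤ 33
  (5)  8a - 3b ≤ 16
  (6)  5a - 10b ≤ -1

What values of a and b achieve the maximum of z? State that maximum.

a = 0, b = 1/5, maximum z = -6/5

The feasible region is unbounded (it extends along (0, 1), (3, 8)), but z strictly decreases along every unbounded feasible direction, so there is no improving ray and the maximum is attained at a vertex.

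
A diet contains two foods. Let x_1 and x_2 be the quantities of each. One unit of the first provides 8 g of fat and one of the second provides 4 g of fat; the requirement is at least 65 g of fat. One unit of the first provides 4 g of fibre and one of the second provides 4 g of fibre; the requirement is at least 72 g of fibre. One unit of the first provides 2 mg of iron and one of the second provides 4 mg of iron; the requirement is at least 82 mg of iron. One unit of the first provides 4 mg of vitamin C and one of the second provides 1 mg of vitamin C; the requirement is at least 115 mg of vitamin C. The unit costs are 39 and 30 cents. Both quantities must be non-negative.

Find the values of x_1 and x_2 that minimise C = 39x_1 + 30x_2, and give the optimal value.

Corner points and C = 39x_1 + 30x_2:
  (0, 115) → C = 3450
  (41, 0) → C = 1599
  (27, 7) → C = 1263
The feasible region is unbounded (it extends along (0, 1), (1, 0)), but C strictly increases along every unbounded feasible direction, so there is no improving ray and the minimum is attained at a vertex.

x_1 = 27, x_2 = 7, minimum C = 1263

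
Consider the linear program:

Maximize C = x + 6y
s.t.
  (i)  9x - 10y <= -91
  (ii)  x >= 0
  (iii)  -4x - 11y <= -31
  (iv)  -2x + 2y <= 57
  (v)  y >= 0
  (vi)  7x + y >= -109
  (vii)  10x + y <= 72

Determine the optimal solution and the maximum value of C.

x = 87/22, y = 357/11, maximum C = 4371/22

Vertices and C = x + 6y:
  (0, 91/10) → C = 273/5
  (629/109, 1558/109) → C = 9977/109
  (0, 57/2) → C = 171
  (87/22, 357/11) → C = 4371/22

At the optimal vertex, -2x + 2y = 57 and 10x + y = 72.
Solving simultaneously gives x = 87/22, y = 357/11.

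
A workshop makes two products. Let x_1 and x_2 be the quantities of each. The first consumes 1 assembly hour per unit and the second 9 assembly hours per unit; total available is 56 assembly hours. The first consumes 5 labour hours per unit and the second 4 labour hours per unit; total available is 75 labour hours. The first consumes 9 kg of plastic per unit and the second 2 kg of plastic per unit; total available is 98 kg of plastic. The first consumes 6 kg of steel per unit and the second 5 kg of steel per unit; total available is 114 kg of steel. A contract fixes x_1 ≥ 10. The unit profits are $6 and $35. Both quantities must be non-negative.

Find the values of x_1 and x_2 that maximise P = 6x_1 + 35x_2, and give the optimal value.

x_1 = 10, x_2 = 4, maximum P = 200

Extreme points and P = 6x_1 + 35x_2:
  (98/9, 0) → P = 196/3
  (10, 0) → P = 60
  (10, 4) → P = 200

The optimum lies where 9x_1 + 2x_2 = 98 and x_1 = 10.
Solving simultaneously gives x_1 = 10, x_2 = 4.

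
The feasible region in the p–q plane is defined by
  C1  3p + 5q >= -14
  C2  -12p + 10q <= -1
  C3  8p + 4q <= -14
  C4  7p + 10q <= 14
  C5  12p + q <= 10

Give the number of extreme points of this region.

Of the 10 pairwise boundary intersections, those satisfying every inequality are:
  (-3/2, -19/10)
  (-1/2, -5/2)
  (-17/16, -11/8)

3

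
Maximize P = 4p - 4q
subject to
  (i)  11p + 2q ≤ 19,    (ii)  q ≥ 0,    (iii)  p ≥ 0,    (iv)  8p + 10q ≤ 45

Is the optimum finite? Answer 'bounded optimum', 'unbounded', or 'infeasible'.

bounded optimum

Vertices and P = 4p - 4q:
  (19/11, 0) → P = 76/11
  (50/47, 343/94) → P = -486/47
  (0, 0) → P = 0
  (0, 9/2) → P = -18
The feasible region has finitely many vertices and no improving ray; the maximum is 76/11 at (19/11, 0).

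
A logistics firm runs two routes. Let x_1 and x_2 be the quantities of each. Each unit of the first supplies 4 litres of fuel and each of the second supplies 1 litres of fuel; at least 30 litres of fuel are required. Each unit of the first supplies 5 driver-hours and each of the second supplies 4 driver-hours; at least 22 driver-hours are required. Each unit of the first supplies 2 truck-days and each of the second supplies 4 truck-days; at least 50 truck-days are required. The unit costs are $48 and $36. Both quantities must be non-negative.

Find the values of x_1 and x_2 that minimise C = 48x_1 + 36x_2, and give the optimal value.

Vertices and C = 48x_1 + 36x_2:
  (0, 30) → C = 1080
  (25, 0) → C = 1200
  (5, 10) → C = 600
The feasible region is unbounded (it extends along (0, 1), (1, 0)), but C strictly increases along every unbounded feasible direction, so there is no improving ray and the minimum is attained at a vertex.

The optimum lies where 4x_1 + x_2 = 30 and 2x_1 + 4x_2 = 50.
Solving simultaneously gives x_1 = 5, x_2 = 10.

x_1 = 5, x_2 = 10, minimum C = 600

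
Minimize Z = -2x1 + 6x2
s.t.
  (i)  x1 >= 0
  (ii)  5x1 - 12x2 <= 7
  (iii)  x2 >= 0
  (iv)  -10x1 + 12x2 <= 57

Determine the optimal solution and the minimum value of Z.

Extreme points and Z = -2x1 + 6x2:
  (0, 0) → Z = 0
  (0, 19/4) → Z = 57/2
  (7/5, 0) → Z = -14/5
The feasible region is unbounded (it extends along (6, 5), (12, 5)), but Z strictly increases along every unbounded feasible direction, so there is no improving ray and the minimum is attained at a vertex.

At the optimal vertex, 5x1 - 12x2 = 7 and x2 = 0.
Solving simultaneously gives x1 = 7/5, x2 = 0.

x1 = 7/5, x2 = 0, minimum Z = -14/5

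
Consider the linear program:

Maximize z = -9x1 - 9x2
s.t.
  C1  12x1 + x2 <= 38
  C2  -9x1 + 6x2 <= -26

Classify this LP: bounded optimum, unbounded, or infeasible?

From the feasible point (254/81, 10/27), moving in the direction (-6, -9) keeps every constraint satisfied while z increases without bound.

unbounded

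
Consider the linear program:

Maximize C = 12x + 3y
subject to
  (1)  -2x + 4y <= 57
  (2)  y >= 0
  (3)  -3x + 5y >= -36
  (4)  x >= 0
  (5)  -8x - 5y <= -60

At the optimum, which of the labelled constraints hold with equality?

(1) and (3)

Corner points and C = 12x + 3y:
  (429/2, 243/2) → C = 5877/2
  (0, 57/4) → C = 171/4
  (12, 0) → C = 144
  (15/2, 0) → C = 90
  (0, 12) → C = 36

The maximum is at (429/2, 243/2). Substituting into each constraint, equality holds for (1) and (3); the remaining constraints have slack.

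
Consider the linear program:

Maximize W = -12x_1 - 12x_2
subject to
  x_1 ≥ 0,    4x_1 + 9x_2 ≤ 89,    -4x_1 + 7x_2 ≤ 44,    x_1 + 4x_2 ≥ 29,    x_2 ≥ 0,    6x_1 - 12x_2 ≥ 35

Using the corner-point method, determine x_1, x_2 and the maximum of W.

Corner points and W = -12x_1 - 12x_2:
  (95/7, 27/7) → W = -1464/7
  (461/34, 197/51) → W = -3554/17
  (122/9, 139/36) → W = -209

x_1 = 122/9, x_2 = 139/36, maximum W = -209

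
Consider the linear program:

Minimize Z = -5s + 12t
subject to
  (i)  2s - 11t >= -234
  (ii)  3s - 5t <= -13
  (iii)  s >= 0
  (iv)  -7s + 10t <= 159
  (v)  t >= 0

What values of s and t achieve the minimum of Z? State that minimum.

Feasible corners and Z = -5s + 12t:
  (1027/23, 676/23) → Z = 2977/23
  (197/19, 440/19) → Z = 4295/19
  (0, 13/5) → Z = 156/5
  (0, 159/10) → Z = 954/5

s = 0, t = 13/5, minimum Z = 156/5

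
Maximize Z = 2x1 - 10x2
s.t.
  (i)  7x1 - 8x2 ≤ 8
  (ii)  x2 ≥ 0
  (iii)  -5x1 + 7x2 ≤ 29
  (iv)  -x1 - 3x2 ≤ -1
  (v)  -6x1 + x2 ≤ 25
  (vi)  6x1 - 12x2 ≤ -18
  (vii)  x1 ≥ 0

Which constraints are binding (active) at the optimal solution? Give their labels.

Corner points and Z = 2x1 - 10x2:
  (32, 27) → Z = -206
  (20/3, 29/6) → Z = -35
  (0, 29/7) → Z = -290/7
  (0, 3/2) → Z = -15

The maximum is at (0, 3/2). Substituting into each constraint, equality holds for (vi) and (vii); the remaining constraints have slack.

(vi) and (vii)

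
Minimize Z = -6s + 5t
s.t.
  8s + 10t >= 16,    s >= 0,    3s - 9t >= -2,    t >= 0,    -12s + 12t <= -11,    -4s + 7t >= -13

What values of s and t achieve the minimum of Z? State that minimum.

s = 131/15, t = 47/15, minimum Z = -551/15

Corner points and Z = -6s + 5t:
  (2, 0) → Z = -12
  (151/108, 13/27) → Z = -323/54
  (41/24, 19/24) → Z = -151/24
  (131/15, 47/15) → Z = -551/15
  (13/4, 0) → Z = -39/2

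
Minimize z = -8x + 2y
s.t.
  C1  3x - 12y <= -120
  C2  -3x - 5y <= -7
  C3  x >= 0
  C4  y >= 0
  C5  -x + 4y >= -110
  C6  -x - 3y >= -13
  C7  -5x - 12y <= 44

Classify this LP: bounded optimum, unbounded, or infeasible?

infeasible

The boundaries 3x - 12y = -120 and -3x - 5y = -7 meet at (-172/17, 127/17), but that point violates x ≥ 0. Every candidate vertex is excluded by some other constraint, so the feasible region is empty.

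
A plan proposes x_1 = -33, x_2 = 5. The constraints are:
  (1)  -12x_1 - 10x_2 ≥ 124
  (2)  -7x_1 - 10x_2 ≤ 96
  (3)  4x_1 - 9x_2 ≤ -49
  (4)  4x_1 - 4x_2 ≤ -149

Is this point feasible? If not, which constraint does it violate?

not feasible — violates (2)

Constraint (2): -7x_1 - 10x_2 = 181, which is not ≤ 96. All other constraints are satisfied.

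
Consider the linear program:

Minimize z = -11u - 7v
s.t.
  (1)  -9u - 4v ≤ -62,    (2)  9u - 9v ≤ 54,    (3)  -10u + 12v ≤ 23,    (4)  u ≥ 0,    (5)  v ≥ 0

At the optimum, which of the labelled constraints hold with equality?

Vertices and z = -11u - 7v:
  (86/13, 8/13) → z = -1002/13
  (163/37, 827/148) → z = -12961/148
  (95/2, 83/2) → z = -813

The minimum is at (95/2, 83/2). Substituting into each constraint, equality holds for (2) and (3); the remaining constraints have slack.

(2) and (3)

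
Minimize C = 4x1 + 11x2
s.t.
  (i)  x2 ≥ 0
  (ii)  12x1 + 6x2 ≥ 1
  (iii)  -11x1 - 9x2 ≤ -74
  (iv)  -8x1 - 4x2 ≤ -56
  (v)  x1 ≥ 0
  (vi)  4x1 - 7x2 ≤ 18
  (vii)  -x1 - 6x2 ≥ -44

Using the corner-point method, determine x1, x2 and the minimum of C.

Corner points and C = 4x1 + 11x2:
  (58/9, 10/9) → C = 38
  (40/11, 74/11) → C = 974/11
  (416/31, 158/31) → C = 3402/31

x1 = 58/9, x2 = 10/9, minimum C = 38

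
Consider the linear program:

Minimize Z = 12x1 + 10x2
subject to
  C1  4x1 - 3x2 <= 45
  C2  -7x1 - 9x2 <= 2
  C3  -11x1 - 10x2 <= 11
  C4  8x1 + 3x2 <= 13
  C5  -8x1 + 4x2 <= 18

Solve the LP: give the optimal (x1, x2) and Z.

x1 = -17/10, x2 = 11/10, minimum Z = -47/5

Feasible corners and Z = 12x1 + 10x2:
  (41/17, -107/51) → Z = 406/51
  (-17/10, 11/10) → Z = -47/5
  (-1/28, 31/7) → Z = 307/7

At the optimal vertex, -7x1 - 9x2 = 2 and -8x1 + 4x2 = 18.
Solving simultaneously gives x1 = -17/10, x2 = 11/10.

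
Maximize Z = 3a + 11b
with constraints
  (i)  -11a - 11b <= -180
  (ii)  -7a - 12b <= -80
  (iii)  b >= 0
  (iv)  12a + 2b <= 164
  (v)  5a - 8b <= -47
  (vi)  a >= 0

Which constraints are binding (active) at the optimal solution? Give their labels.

Extreme points and Z = 3a + 11b:
  (71/11, 109/11) → Z = 1412/11
  (0, 180/11) → Z = 180
  (609/53, 692/53) → Z = 9439/53
  (0, 82) → Z = 902

The maximum is at (0, 82). Substituting into each constraint, equality holds for (iv) and (vi); the remaining constraints have slack.

(iv) and (vi)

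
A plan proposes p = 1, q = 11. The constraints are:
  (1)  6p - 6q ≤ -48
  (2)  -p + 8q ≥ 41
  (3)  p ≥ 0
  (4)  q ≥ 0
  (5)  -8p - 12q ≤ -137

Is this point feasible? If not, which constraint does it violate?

(1): -60 ≤ -48 ✓
(2): 87 ≥ 41 ✓
(3): 1 ≥ 0 ✓
(4): 11 ≥ 0 ✓
(5): -140 ≤ -137 ✓

feasible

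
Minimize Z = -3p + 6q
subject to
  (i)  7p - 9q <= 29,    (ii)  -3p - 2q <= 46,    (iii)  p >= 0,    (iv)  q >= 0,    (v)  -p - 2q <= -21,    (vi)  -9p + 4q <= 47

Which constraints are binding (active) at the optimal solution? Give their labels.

(i) and (v)

Corner points and Z = -3p + 6q:
  (247/23, 118/23) → Z = -33/23
  (0, 21/2) → Z = 63
  (0, 47/4) → Z = 141/2
The feasible region is unbounded (it extends along (4, 9), (9, 7)), but Z strictly increases along every unbounded feasible direction, so there is no improving ray and the minimum is attained at a vertex.

The minimum is at (247/23, 118/23). Substituting into each constraint, equality holds for (i) and (v); the remaining constraints have slack.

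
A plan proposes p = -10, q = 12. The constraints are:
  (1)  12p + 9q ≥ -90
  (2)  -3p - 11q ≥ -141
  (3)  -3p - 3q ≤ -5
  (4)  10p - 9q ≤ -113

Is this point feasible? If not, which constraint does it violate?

(1): -12 ≥ -90 ✓
(2): -102 ≥ -141 ✓
(3): -6 ≤ -5 ✓
(4): -208 ≤ -113 ✓

feasible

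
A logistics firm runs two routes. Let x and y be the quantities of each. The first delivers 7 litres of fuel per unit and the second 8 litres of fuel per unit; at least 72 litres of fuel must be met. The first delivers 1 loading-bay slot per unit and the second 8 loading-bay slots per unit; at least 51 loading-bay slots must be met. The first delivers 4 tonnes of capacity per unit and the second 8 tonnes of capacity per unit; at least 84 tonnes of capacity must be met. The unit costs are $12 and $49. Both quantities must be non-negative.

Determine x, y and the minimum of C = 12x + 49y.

x = 11, y = 5, minimum C = 377

Corner points and C = 12x + 49y:
  (0, 21/2) → C = 1029/2
  (51, 0) → C = 612
  (11, 5) → C = 377
The feasible region is unbounded (it extends along (0, 1), (1, 0)), but C strictly increases along every unbounded feasible direction, so there is no improving ray and the minimum is attained at a vertex.

At the optimal vertex, x + 8y = 51 and 4x + 8y = 84.
Solving simultaneously gives x = 11, y = 5.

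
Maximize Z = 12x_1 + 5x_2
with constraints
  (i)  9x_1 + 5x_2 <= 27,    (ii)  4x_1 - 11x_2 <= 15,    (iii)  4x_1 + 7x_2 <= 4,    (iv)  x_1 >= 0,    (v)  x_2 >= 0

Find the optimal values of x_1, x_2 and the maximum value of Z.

x_1 = 1, x_2 = 0, maximum Z = 12

Feasible corners and Z = 12x_1 + 5x_2:
  (0, 4/7) → Z = 20/7
  (1, 0) → Z = 12
  (0, 0) → Z = 0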